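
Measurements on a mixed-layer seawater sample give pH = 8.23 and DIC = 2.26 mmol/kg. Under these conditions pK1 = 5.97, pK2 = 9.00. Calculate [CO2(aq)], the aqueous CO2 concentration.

[CO2*] = 10.6 μmol/kg

α₀ = 1 / (1 + K1/[H⁺] + K1K2/[H⁺]²) = 1 / (1 + 10^+2.26 + 10^+1.49)
   = 1 / (1 + 181.97 + 30.903) = 1/213.87 = 0.004676
[CO2*] = α₀ × DIC = 0.004676 × 2.26 = 0.0106 mmol/kg = 10.6 μmol/kg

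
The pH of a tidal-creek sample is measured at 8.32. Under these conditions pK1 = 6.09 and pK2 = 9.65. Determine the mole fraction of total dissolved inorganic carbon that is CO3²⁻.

α₂ = 0.0444

α₂ = 1 / (1 + [H⁺]/K2 + [H⁺]²/(K1K2)) = 1 / (1 + 10^+1.33 + 10^-0.90)
   = 1 / (1 + 21.380 + 0.12589) = 1/22.506 = 0.04443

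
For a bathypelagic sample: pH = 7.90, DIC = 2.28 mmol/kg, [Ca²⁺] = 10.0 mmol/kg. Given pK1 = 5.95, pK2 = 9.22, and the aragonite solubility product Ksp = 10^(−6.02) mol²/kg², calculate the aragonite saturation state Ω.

Ω = 1.08

α₂ = 1 / (1 + [H⁺]/K2 + [H⁺]²/(K1K2)) = 1 / (1 + 10^+1.32 + 10^-0.63)
   = 1 / (1 + 20.893 + 0.23442) = 1/22.127 = 0.04519
[CO3²⁻] = α₂ × DIC = 0.04519 × 2.28 = 0.1030 mmol/kg
Ksp = 10^(−6.02) = 9.550×10^-7
Ω = [Ca²⁺][CO3²⁻]/Ksp = (10.0×10^-3)(1.030×10^-4) / 9.550×10^-7 = 1.08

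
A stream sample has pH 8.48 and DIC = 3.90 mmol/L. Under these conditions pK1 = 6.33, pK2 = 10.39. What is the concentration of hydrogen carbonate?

α₁ = 1 / (1 + [H⁺]/K1 + K2/[H⁺]) = 1 / (1 + 10^-2.15 + 10^-1.91)
   = 1 / (1 + 0.0070795 + 0.012303) = 1/1.0194 = 0.9810
[HCO3⁻] = α₁ × DIC = 0.9810 × 3.90 = 3.83 mmol/L

[HCO3⁻] = 3.83 mmol/L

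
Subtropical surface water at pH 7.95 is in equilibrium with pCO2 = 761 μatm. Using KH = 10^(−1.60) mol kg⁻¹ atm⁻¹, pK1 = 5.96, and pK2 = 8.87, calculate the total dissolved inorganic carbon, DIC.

[CO2*] = KH · pCO2 = 10^(−1.60) × 761×10^-6 = 1.912×10^-5 mol/kg
α₀ = 1/(1 + K1/[H⁺] + K1K2/[H⁺]²) = 1/(1 + 10^+1.99 + 10^+1.07) = 0.009052
DIC = [CO2*]/α₀ = 1.912×10^-5 / 0.009052 = 2.11 mmol/kg

DIC = 2.11 mmol/kg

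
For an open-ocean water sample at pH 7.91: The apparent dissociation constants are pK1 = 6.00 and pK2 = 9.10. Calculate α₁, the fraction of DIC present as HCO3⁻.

α₁ = 0.929

α₁ = 1 / (1 + [H⁺]/K1 + K2/[H⁺]) = 1 / (1 + 10^-1.91 + 10^-1.19)
   = 1 / (1 + 0.012303 + 0.064565) = 1/1.0769 = 0.9286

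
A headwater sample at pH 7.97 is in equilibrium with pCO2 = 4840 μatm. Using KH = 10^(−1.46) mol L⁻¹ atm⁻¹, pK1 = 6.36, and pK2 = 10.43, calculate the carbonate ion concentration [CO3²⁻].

[CO3²⁻] = 0.0237 mmol/L

[CO2*] = KH · pCO2 = 10^(−1.46) × 4840×10^-6 = 1.678×10^-4 mol/L
α₀ = 1/(1 + K1/[H⁺] + K1K2/[H⁺]²) = 1/(1 + 10^+1.61 + 10^-0.85) = 0.02388
DIC = [CO2*]/α₀ = 1.678×10^-4 / 0.02388 = 7.028 mmol/L
[CO3²⁻] = α₂·DIC; α₂ = 0.003373, so [CO3²⁻] = 0.003373 × 7.028 = 0.0237 mmol/L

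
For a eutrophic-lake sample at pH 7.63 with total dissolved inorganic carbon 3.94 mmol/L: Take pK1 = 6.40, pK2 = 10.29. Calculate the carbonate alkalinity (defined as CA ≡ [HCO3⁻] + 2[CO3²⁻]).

CA = 3.73 mmol/L

CA = [HCO3⁻] + 2[CO3²⁻] = (α₁ + 2α₂)·DIC
At pH 7.63: [H⁺]/K1 = 10^-1.23 = 0.058884, K2/[H⁺] = 10^-2.66 = 0.0021878
α₁ = 1/(1 + 0.058884 + 0.0021878) = 1/1.0611 = 0.9424; α₂ = α₁·K2/[H⁺] = 0.002062
α₁ + 2α₂ = 0.9466
CA = 0.9466 × 3.94 = 3.73 mmol/L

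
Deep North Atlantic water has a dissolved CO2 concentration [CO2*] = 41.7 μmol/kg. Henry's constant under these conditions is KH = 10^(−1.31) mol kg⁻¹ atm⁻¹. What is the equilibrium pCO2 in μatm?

pCO2 = 851 μatm

KH = 10^(−1.31) = 4.898×10^-2 mol kg⁻¹ atm⁻¹
pCO2 = [CO2*]/KH = 41.7×10^-6 / 4.898×10^-2 = 8.51×10^-4 atm = 851 μatm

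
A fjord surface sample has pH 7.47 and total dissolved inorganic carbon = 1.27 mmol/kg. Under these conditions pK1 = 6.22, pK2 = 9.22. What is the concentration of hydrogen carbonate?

[HCO3⁻] = 1.18 mmol/kg

α₁ = 1 / (1 + [H⁺]/K1 + K2/[H⁺]) = 1 / (1 + 10^-1.25 + 10^-1.75)
   = 1 / (1 + 0.056234 + 0.017783) = 1/1.0740 = 0.9311
[HCO3⁻] = α₁ × DIC = 0.9311 × 1.27 = 1.18 mmol/kg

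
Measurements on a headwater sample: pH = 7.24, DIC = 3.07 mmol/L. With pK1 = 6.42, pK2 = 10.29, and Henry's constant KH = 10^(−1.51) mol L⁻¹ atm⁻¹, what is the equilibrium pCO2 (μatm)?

pCO2 = 1.30×10^4 μatm

α₀ = 1 / (1 + K1/[H⁺] + K1K2/[H⁺]²) = 1 / (1 + 10^+0.82 + 10^-2.23)
   = 1 / (1 + 6.6069 + 0.0058884) = 1/7.6128 = 0.1314
[CO2*] = α₀ × DIC = 0.1314 × 3.07 = 0.4033 mmol/L
pCO2 = [CO2*]/KH = 4.033×10^-4 / 3.090×10^-2 = 1.30×10^4 μatm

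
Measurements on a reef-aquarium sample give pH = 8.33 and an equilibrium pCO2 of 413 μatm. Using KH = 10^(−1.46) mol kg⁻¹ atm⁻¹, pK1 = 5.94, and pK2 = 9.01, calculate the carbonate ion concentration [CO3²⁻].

[CO2*] = KH · pCO2 = 10^(−1.46) × 413×10^-6 = 1.432×10^-5 mol/kg
α₀ = 1/(1 + K1/[H⁺] + K1K2/[H⁺]²) = 1/(1 + 10^+2.39 + 10^+1.71) = 0.003358
DIC = [CO2*]/α₀ = 1.432×10^-5 / 0.003358 = 4.264 mmol/kg
[CO3²⁻] = α₂·DIC; α₂ = 0.1722, so [CO3²⁻] = 0.1722 × 4.264 = 0.734 mmol/kg

[CO3²⁻] = 0.734 mmol/kg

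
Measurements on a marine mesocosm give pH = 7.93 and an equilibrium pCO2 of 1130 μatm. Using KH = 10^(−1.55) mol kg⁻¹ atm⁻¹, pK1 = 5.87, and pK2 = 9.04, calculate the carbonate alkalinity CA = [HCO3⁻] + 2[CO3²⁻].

CA = 4.22 mmol/kg

[CO2*] = KH · pCO2 = 10^(−1.55) × 1130×10^-6 = 3.185×10^-5 mol/kg
α₀ = 1/(1 + K1/[H⁺] + K1K2/[H⁺]²) = 1/(1 + 10^+2.06 + 10^+0.95) = 0.008017
DIC = [CO2*]/α₀ = 3.185×10^-5 / 0.008017 = 3.972 mmol/kg
CA = (α₁ + 2α₂)·DIC = (0.9205 + 2×0.07146) × 3.972 = 4.22 mmol/kg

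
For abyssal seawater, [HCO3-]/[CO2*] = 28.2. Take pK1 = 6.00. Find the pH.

pH = 7.45

From K1 = [H⁺][HCO3-]/[CO2*]:  pH = pK1 + log₁₀([HCO3-]/[CO2*])
log₁₀(28.2) = +1.450
pH = 6.00 + (+1.450) = 7.45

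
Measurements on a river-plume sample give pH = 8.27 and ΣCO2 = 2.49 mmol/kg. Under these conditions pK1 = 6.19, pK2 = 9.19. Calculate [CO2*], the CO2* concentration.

α₀ = 1 / (1 + K1/[H⁺] + K1K2/[H⁺]²) = 1 / (1 + 10^+2.08 + 10^+1.16)
   = 1 / (1 + 120.23 + 14.454) = 1/135.68 = 0.007370
[CO2*] = α₀ × DIC = 0.007370 × 2.49 = 0.0184 mmol/kg = 18.4 μmol/kg

[CO2*] = 18.4 μmol/kg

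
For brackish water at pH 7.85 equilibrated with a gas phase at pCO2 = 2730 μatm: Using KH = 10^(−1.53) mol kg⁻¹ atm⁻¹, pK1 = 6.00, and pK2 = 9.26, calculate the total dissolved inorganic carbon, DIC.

[CO2*] = KH · pCO2 = 10^(−1.53) × 2730×10^-6 = 8.057×10^-5 mol/kg
α₀ = 1/(1 + K1/[H⁺] + K1K2/[H⁺]²) = 1/(1 + 10^+1.85 + 10^+0.44) = 0.01341
DIC = [CO2*]/α₀ = 8.057×10^-5 / 0.01341 = 6.01 mmol/kg

DIC = 6.01 mmol/kg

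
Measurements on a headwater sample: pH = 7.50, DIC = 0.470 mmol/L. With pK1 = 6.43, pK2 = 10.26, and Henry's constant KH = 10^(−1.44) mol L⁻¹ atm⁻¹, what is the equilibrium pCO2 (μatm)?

pCO2 = 1010 μatm

α₀ = 1 / (1 + K1/[H⁺] + K1K2/[H⁺]²) = 1 / (1 + 10^+1.07 + 10^-1.69)
   = 1 / (1 + 11.749 + 0.020417) = 1/12.769 = 0.07831
[CO2*] = α₀ × DIC = 0.07831 × 0.470 = 0.03681 mmol/L
pCO2 = [CO2*]/KH = 3.681×10^-5 / 3.631×10^-2 = 1010 μatm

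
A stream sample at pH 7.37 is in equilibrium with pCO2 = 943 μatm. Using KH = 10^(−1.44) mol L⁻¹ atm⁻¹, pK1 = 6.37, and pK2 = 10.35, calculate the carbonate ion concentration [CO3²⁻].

[CO2*] = KH · pCO2 = 10^(−1.44) × 943×10^-6 = 3.424×10^-5 mol/L
α₀ = 1/(1 + K1/[H⁺] + K1K2/[H⁺]²) = 1/(1 + 10^+1.00 + 10^-1.98) = 0.09082
DIC = [CO2*]/α₀ = 3.424×10^-5 / 0.09082 = 0.3770 mmol/L
[CO3²⁻] = α₂·DIC; α₂ = 0.0009510, so [CO3²⁻] = 0.0009510 × 0.3770 = 0.000359 mmol/L = 0.359 μmol/L

[CO3²⁻] = 0.359 μmol/L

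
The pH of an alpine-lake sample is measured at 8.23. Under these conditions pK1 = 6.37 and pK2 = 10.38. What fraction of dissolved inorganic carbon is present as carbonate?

α₂ = 0.00693

α₂ = 1 / (1 + [H⁺]/K2 + [H⁺]²/(K1K2)) = 1 / (1 + 10^+2.15 + 10^+0.29)
   = 1 / (1 + 141.25 + 1.9498) = 1/144.20 = 0.006935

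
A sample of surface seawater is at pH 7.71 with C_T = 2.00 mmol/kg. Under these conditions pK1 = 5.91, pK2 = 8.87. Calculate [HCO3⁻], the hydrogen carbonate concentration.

[HCO3⁻] = 1.84 mmol/kg

α₁ = 1 / (1 + [H⁺]/K1 + K2/[H⁺]) = 1 / (1 + 10^-1.80 + 10^-1.16)
   = 1 / (1 + 0.015849 + 0.069183) = 1/1.0850 = 0.9216
[HCO3⁻] = α₁ × DIC = 0.9216 × 2.00 = 1.84 mmol/kg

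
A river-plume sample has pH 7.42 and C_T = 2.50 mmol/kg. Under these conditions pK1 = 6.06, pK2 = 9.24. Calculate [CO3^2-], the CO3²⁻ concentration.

α₂ = 1 / (1 + [H⁺]/K2 + [H⁺]²/(K1K2)) = 1 / (1 + 10^+1.82 + 10^+0.46)
   = 1 / (1 + 66.069 + 2.8840) = 1/69.953 = 0.01430
[CO3²⁻] = α₂ × DIC = 0.01430 × 2.50 = 0.0357 mmol/kg

[CO3²⁻] = 0.0357 mmol/kg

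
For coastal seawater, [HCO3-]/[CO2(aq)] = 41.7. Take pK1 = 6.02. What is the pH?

From K1 = [H⁺][HCO3-]/[CO2(aq)]:  pH = pK1 + log₁₀([HCO3-]/[CO2(aq)])
log₁₀(41.7) = +1.620
pH = 6.02 + (+1.620) = 7.64

pH = 7.64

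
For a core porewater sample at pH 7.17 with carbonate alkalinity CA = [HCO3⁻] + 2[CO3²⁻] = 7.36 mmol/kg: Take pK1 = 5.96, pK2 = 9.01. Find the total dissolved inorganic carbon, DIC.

DIC = 7.70 mmol/kg

CA = [HCO3⁻] + 2[CO3²⁻] = (α₁ + 2α₂)·DIC
At pH 7.17: [H⁺]/K1 = 10^-1.21 = 0.061660, K2/[H⁺] = 10^-1.84 = 0.014454
α₁ = 1/(1 + 0.061660 + 0.014454) = 1/1.0761 = 0.9293; α₂ = α₁·K2/[H⁺] = 0.01343
α₁ + 2α₂ = 0.9561
DIC = CA / (α₁ + 2α₂) = 7.36 / 0.9561 = 7.70 mmol/kg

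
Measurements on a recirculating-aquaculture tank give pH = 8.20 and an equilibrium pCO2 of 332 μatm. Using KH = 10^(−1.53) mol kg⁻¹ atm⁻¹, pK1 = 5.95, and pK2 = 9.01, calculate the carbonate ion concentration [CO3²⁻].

[CO3²⁻] = 0.270 mmol/kg

[CO2*] = KH · pCO2 = 10^(−1.53) × 332×10^-6 = 9.798×10^-6 mol/kg
α₀ = 1/(1 + K1/[H⁺] + K1K2/[H⁺]²) = 1/(1 + 10^+2.25 + 10^+1.44) = 0.004846
DIC = [CO2*]/α₀ = 9.798×10^-6 / 0.004846 = 2.022 mmol/kg
[CO3²⁻] = α₂·DIC; α₂ = 0.1335, so [CO3²⁻] = 0.1335 × 2.022 = 0.270 mmol/kg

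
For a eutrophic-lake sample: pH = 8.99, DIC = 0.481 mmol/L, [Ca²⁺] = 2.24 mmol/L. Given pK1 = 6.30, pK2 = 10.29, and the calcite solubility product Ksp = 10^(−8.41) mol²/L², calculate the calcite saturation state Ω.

α₂ = 1 / (1 + [H⁺]/K2 + [H⁺]²/(K1K2)) = 1 / (1 + 10^+1.30 + 10^-1.39)
   = 1 / (1 + 19.953 + 0.040738) = 1/20.993 = 0.04763
[CO3²⁻] = α₂ × DIC = 0.04763 × 0.481 = 0.02291 mmol/L
Ksp = 10^(−8.41) = 3.890×10^-9
Ω = [Ca²⁺][CO3²⁻]/Ksp = (2.24×10^-3)(2.291×10^-5) / 3.890×10^-9 = 13.2

Ω = 13.2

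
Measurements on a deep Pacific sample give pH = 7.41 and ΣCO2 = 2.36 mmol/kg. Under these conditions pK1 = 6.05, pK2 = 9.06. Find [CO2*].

[CO2*] = 0.0966 mmol/kg

α₀ = 1 / (1 + K1/[H⁺] + K1K2/[H⁺]²) = 1 / (1 + 10^+1.36 + 10^-0.29)
   = 1 / (1 + 22.909 + 0.51286) = 1/24.422 = 0.04095
[CO2*] = α₀ × DIC = 0.04095 × 2.36 = 0.0966 mmol/kg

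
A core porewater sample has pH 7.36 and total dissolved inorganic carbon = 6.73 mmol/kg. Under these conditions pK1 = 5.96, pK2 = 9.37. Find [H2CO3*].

[CO2*] = 0.255 mmol/kg

α₀ = 1 / (1 + K1/[H⁺] + K1K2/[H⁺]²) = 1 / (1 + 10^+1.40 + 10^-0.61)
   = 1 / (1 + 25.119 + 0.24547) = 1/26.364 = 0.03793
[CO2*] = α₀ × DIC = 0.03793 × 6.73 = 0.255 mmol/kg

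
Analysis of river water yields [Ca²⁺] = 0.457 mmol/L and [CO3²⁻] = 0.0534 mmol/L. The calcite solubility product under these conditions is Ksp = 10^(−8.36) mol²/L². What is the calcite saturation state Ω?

Ω = 5.59

Ksp = 10^(−8.36) = 4.365×10^-9
Ω = [Ca²⁺][CO3²⁻]/Ksp = (0.457×10^-3)(0.0534×10^-3) / 4.365×10^-9 = 5.59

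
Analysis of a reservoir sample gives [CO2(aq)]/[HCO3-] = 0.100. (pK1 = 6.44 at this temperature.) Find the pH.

pH = 7.44

From K1 = [H⁺][HCO3-]/[CO2(aq)]:  pH = pK1 − log₁₀([CO2(aq)]/[HCO3-])
log₁₀(0.100) = -1.000
pH = 6.44 − (-1.000) = 7.44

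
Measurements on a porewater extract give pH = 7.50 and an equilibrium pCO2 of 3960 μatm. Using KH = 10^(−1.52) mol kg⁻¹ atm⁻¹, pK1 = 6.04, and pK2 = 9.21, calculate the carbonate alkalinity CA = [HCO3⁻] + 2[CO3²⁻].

CA = 3.58 mmol/kg

[CO2*] = KH · pCO2 = 10^(−1.52) × 3960×10^-6 = 1.196×10^-4 mol/kg
α₀ = 1/(1 + K1/[H⁺] + K1K2/[H⁺]²) = 1/(1 + 10^+1.46 + 10^-0.25) = 0.03289
DIC = [CO2*]/α₀ = 1.196×10^-4 / 0.03289 = 3.636 mmol/kg
CA = (α₁ + 2α₂)·DIC = (0.9486 + 2×0.01850) × 3.636 = 3.58 mmol/kg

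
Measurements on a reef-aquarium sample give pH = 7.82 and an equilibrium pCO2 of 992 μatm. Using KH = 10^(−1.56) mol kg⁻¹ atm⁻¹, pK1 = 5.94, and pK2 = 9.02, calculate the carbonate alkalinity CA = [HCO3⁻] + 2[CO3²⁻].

CA = 2.33 mmol/kg

[CO2*] = KH · pCO2 = 10^(−1.56) × 992×10^-6 = 2.732×10^-5 mol/kg
α₀ = 1/(1 + K1/[H⁺] + K1K2/[H⁺]²) = 1/(1 + 10^+1.88 + 10^+0.68) = 0.01225
DIC = [CO2*]/α₀ = 2.732×10^-5 / 0.01225 = 2.231 mmol/kg
CA = (α₁ + 2α₂)·DIC = (0.9291 + 2×0.05862) × 2.231 = 2.33 mmol/kg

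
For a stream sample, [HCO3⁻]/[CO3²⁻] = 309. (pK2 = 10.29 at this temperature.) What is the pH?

pH = 7.80

From K2 = [H⁺][CO3²⁻]/[HCO3⁻]:  pH = pK2 − log₁₀([HCO3⁻]/[CO3²⁻])
log₁₀(309) = +2.490
pH = 10.29 − (+2.490) = 7.80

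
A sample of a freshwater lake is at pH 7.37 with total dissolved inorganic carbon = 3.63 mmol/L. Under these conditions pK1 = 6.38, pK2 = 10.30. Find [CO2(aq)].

[CO2*] = 0.337 mmol/L

α₀ = 1 / (1 + K1/[H⁺] + K1K2/[H⁺]²) = 1 / (1 + 10^+0.99 + 10^-1.94)
   = 1 / (1 + 9.7724 + 0.011482) = 1/10.784 = 0.09273
[CO2*] = α₀ × DIC = 0.09273 × 3.63 = 0.337 mmol/L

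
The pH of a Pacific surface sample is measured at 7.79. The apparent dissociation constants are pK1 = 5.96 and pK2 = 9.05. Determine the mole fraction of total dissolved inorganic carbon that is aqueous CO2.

α₀ = 0.0138

α₀ = 1 / (1 + K1/[H⁺] + K1K2/[H⁺]²) = 1 / (1 + 10^+1.83 + 10^+0.57)
   = 1 / (1 + 67.608 + 3.7154) = 1/72.324 = 0.01383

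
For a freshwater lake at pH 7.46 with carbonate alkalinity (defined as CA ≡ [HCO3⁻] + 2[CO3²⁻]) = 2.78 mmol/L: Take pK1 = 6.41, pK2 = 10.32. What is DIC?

CA = [HCO3⁻] + 2[CO3²⁻] = (α₁ + 2α₂)·DIC
At pH 7.46: [H⁺]/K1 = 10^-1.05 = 0.089125, K2/[H⁺] = 10^-2.86 = 0.0013804
α₁ = 1/(1 + 0.089125 + 0.0013804) = 1/1.0905 = 0.9170; α₂ = α₁·K2/[H⁺] = 0.001266
α₁ + 2α₂ = 0.9195
DIC = CA / (α₁ + 2α₂) = 2.78 / 0.9195 = 3.02 mmol/L

DIC = 3.02 mmol/L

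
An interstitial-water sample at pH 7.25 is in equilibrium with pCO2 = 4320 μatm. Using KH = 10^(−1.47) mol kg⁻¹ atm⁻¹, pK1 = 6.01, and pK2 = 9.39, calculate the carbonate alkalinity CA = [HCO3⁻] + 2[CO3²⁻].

[CO2*] = KH · pCO2 = 10^(−1.47) × 4320×10^-6 = 1.464×10^-4 mol/kg
α₀ = 1/(1 + K1/[H⁺] + K1K2/[H⁺]²) = 1/(1 + 10^+1.24 + 10^-0.90) = 0.05404
DIC = [CO2*]/α₀ = 1.464×10^-4 / 0.05404 = 2.709 mmol/kg
CA = (α₁ + 2α₂)·DIC = (0.9392 + 2×0.006804) × 2.709 = 2.58 mmol/kg

CA = 2.58 mmol/kg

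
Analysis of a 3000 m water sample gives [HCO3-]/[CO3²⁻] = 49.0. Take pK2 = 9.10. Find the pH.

pH = 7.41

From K2 = [H⁺][CO3²⁻]/[HCO3-]:  pH = pK2 − log₁₀([HCO3-]/[CO3²⁻])
log₁₀(49.0) = +1.690
pH = 9.10 − (+1.690) = 7.41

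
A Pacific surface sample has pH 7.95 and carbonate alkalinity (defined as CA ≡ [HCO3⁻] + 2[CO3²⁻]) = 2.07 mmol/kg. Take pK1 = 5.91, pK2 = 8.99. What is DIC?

DIC = 1.93 mmol/kg

CA = [HCO3⁻] + 2[CO3²⁻] = (α₁ + 2α₂)·DIC
At pH 7.95: [H⁺]/K1 = 10^-2.04 = 0.0091201, K2/[H⁺] = 10^-1.04 = 0.091201
α₁ = 1/(1 + 0.0091201 + 0.091201) = 1/1.1003 = 0.9088; α₂ = α₁·K2/[H⁺] = 0.08289
α₁ + 2α₂ = 1.0746
DIC = CA / (α₁ + 2α₂) = 2.07 / 1.0746 = 1.93 mmol/kg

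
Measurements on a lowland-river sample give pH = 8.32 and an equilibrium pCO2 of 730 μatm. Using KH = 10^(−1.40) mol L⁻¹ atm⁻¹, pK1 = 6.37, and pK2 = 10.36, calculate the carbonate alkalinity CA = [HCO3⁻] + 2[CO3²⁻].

[CO2*] = KH · pCO2 = 10^(−1.40) × 730×10^-6 = 2.906×10^-5 mol/L
α₀ = 1/(1 + K1/[H⁺] + K1K2/[H⁺]²) = 1/(1 + 10^+1.95 + 10^-0.09) = 0.01100
DIC = [CO2*]/α₀ = 2.906×10^-5 / 0.01100 = 2.643 mmol/L
CA = (α₁ + 2α₂)·DIC = (0.9801 + 2×0.008938) × 2.643 = 2.64 mmol/L

CA = 2.64 mmol/L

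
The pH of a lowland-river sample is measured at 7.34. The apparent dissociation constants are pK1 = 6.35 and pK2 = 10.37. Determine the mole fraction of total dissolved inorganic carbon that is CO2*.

α₀ = 1 / (1 + K1/[H⁺] + K1K2/[H⁺]²) = 1 / (1 + 10^+0.99 + 10^-2.04)
   = 1 / (1 + 9.7724 + 0.0091201) = 1/10.781 = 0.09275

α₀ = 0.0928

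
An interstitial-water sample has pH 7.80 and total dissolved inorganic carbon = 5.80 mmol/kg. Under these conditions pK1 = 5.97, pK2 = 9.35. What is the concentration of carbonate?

[CO3²⁻] = 0.157 mmol/kg

α₂ = 1 / (1 + [H⁺]/K2 + [H⁺]²/(K1K2)) = 1 / (1 + 10^+1.55 + 10^-0.28)
   = 1 / (1 + 35.481 + 0.52481) = 1/37.006 = 0.02702
[CO3²⁻] = α₂ × DIC = 0.02702 × 5.80 = 0.157 mmol/kg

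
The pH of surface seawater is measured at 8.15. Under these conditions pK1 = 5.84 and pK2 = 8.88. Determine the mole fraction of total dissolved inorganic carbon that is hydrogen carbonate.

α₁ = 0.840

α₁ = 1 / (1 + [H⁺]/K1 + K2/[H⁺]) = 1 / (1 + 10^-2.31 + 10^-0.73)
   = 1 / (1 + 0.0048978 + 0.18621) = 1/1.1911 = 0.8396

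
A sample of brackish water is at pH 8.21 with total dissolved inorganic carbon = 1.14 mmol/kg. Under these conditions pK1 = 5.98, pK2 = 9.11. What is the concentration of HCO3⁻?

α₁ = 1 / (1 + [H⁺]/K1 + K2/[H⁺]) = 1 / (1 + 10^-2.23 + 10^-0.90)
   = 1 / (1 + 0.0058884 + 0.12589) = 1/1.1318 = 0.8836
[HCO3⁻] = α₁ × DIC = 0.8836 × 1.14 = 1.01 mmol/kg

[HCO3⁻] = 1.01 mmol/kg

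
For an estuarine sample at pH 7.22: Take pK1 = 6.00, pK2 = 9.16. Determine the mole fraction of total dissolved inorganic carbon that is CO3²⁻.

α₂ = 0.0107

α₂ = 1 / (1 + [H⁺]/K2 + [H⁺]²/(K1K2)) = 1 / (1 + 10^+1.94 + 10^+0.72)
   = 1 / (1 + 87.096 + 5.2481) = 1/93.344 = 0.01071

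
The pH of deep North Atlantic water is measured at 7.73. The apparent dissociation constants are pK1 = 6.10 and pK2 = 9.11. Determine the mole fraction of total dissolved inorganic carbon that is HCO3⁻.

α₁ = 1 / (1 + [H⁺]/K1 + K2/[H⁺]) = 1 / (1 + 10^-1.63 + 10^-1.38)
   = 1 / (1 + 0.023442 + 0.041687) = 1/1.0651 = 0.9389

α₁ = 0.939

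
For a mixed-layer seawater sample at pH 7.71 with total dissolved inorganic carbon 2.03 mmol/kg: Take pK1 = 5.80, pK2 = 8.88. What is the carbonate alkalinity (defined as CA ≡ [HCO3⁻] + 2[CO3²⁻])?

CA = 2.13 mmol/kg

CA = [HCO3⁻] + 2[CO3²⁻] = (α₁ + 2α₂)·DIC
At pH 7.71: [H⁺]/K1 = 10^-1.91 = 0.012303, K2/[H⁺] = 10^-1.17 = 0.067608
α₁ = 1/(1 + 0.012303 + 0.067608) = 1/1.0799 = 0.9260; α₂ = α₁·K2/[H⁺] = 0.06261
α₁ + 2α₂ = 1.0512
CA = 1.0512 × 2.03 = 2.13 mmol/kg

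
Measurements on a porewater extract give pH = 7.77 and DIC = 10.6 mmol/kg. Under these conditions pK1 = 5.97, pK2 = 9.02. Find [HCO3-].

α₁ = 1 / (1 + [H⁺]/K1 + K2/[H⁺]) = 1 / (1 + 10^-1.80 + 10^-1.25)
   = 1 / (1 + 0.015849 + 0.056234) = 1/1.0721 = 0.9328
[HCO3⁻] = α₁ × DIC = 0.9328 × 10.6 = 9.89 mmol/kg

[HCO3⁻] = 9.89 mmol/kg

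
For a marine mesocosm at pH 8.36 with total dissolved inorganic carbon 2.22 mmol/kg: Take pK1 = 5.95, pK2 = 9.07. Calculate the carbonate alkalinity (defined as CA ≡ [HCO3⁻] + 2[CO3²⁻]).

CA = [HCO3⁻] + 2[CO3²⁻] = (α₁ + 2α₂)·DIC
At pH 8.36: [H⁺]/K1 = 10^-2.41 = 0.0038905, K2/[H⁺] = 10^-0.71 = 0.19498
α₁ = 1/(1 + 0.0038905 + 0.19498) = 1/1.1989 = 0.8341; α₂ = α₁·K2/[H⁺] = 0.1626
α₁ + 2α₂ = 1.1594
CA = 1.1594 × 2.22 = 2.57 mmol/kg

CA = 2.57 mmol/kg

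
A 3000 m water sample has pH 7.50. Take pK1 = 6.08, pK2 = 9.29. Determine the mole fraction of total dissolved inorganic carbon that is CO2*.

α₀ = 0.0361

α₀ = 1 / (1 + K1/[H⁺] + K1K2/[H⁺]²) = 1 / (1 + 10^+1.42 + 10^-0.37)
   = 1 / (1 + 26.303 + 0.42658) = 1/27.729 = 0.03606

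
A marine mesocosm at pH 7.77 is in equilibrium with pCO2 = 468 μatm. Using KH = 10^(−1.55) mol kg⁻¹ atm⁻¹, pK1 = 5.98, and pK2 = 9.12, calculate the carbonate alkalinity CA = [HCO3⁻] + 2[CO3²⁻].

CA = 0.886 mmol/kg

[CO2*] = KH · pCO2 = 10^(−1.55) × 468×10^-6 = 1.319×10^-5 mol/kg
α₀ = 1/(1 + K1/[H⁺] + K1K2/[H⁺]²) = 1/(1 + 10^+1.79 + 10^+0.44) = 0.01529
DIC = [CO2*]/α₀ = 1.319×10^-5 / 0.01529 = 0.8628 mmol/kg
CA = (α₁ + 2α₂)·DIC = (0.9426 + 2×0.04210) × 0.8628 = 0.886 mmol/kg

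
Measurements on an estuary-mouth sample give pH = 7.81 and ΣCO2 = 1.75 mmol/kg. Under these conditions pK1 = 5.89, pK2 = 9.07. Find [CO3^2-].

α₂ = 1 / (1 + [H⁺]/K2 + [H⁺]²/(K1K2)) = 1 / (1 + 10^+1.26 + 10^-0.66)
   = 1 / (1 + 18.197 + 0.21878) = 1/19.416 = 0.05150
[CO3²⁻] = α₂ × DIC = 0.05150 × 1.75 = 0.0901 mmol/kg

[CO3²⁻] = 0.0901 mmol/kg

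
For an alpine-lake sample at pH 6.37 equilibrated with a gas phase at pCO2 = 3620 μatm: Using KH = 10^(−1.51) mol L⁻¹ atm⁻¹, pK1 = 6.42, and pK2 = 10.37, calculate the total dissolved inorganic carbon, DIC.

[CO2*] = KH · pCO2 = 10^(−1.51) × 3620×10^-6 = 1.119×10^-4 mol/L
α₀ = 1/(1 + K1/[H⁺] + K1K2/[H⁺]²) = 1/(1 + 10^-0.05 + 10^-4.05) = 0.5287
DIC = [CO2*]/α₀ = 1.119×10^-4 / 0.5287 = 0.212 mmol/L

DIC = 0.212 mmol/L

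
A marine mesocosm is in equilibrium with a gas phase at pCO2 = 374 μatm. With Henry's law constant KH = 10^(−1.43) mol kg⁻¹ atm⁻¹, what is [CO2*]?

KH = 10^(−1.43) = 3.715×10^-2 mol kg⁻¹ atm⁻¹
[CO2*] = KH · pCO2 = 3.715×10^-2 × 374×10^-6 atm = 1.39×10^-5 mol/kg

[CO2*] = 13.9 μmol/kg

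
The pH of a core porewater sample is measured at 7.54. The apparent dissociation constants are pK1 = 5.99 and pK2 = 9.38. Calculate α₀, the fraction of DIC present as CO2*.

α₀ = 1 / (1 + K1/[H⁺] + K1K2/[H⁺]²) = 1 / (1 + 10^+1.55 + 10^-0.29)
   = 1 / (1 + 35.481 + 0.51286) = 1/36.994 = 0.02703

α₀ = 0.0270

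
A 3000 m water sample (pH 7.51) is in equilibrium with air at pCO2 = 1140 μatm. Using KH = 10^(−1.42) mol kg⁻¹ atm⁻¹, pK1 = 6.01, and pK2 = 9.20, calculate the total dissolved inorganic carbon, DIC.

[CO2*] = KH · pCO2 = 10^(−1.42) × 1140×10^-6 = 4.334×10^-5 mol/kg
α₀ = 1/(1 + K1/[H⁺] + K1K2/[H⁺]²) = 1/(1 + 10^+1.50 + 10^-0.19) = 0.03006
DIC = [CO2*]/α₀ = 4.334×10^-5 / 0.03006 = 1.44 mmol/kg

DIC = 1.44 mmol/kg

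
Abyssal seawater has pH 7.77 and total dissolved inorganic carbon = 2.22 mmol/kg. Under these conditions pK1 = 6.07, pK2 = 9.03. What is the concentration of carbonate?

[CO3²⁻] = 0.113 mmol/kg

α₂ = 1 / (1 + [H⁺]/K2 + [H⁺]²/(K1K2)) = 1 / (1 + 10^+1.26 + 10^-0.44)
   = 1 / (1 + 18.197 + 0.36308) = 1/19.560 = 0.05112
[CO3²⁻] = α₂ × DIC = 0.05112 × 2.22 = 0.113 mmol/kg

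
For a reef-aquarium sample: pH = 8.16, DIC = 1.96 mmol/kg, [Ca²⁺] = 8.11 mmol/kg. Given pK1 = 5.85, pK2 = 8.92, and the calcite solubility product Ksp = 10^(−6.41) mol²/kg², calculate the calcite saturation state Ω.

Ω = 6.02

α₂ = 1 / (1 + [H⁺]/K2 + [H⁺]²/(K1K2)) = 1 / (1 + 10^+0.76 + 10^-1.55)
   = 1 / (1 + 5.7544 + 0.028184) = 1/6.7826 = 0.1474
[CO3²⁻] = α₂ × DIC = 0.1474 × 1.96 = 0.2890 mmol/kg
Ksp = 10^(−6.41) = 3.890×10^-7
Ω = [Ca²⁺][CO3²⁻]/Ksp = (8.11×10^-3)(2.890×10^-4) / 3.890×10^-7 = 6.02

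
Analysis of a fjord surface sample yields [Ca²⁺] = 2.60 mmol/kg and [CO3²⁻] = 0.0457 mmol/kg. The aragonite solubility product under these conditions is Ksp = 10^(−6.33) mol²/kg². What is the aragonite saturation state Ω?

Ω = 0.254

Ksp = 10^(−6.33) = 4.677×10^-7
Ω = [Ca²⁺][CO3²⁻]/Ksp = (2.60×10^-3)(0.0457×10^-3) / 4.677×10^-7 = 0.254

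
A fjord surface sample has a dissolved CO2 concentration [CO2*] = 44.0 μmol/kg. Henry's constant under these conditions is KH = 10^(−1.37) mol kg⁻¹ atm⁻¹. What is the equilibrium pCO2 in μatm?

pCO2 = 1030 μatm

KH = 10^(−1.37) = 4.266×10^-2 mol kg⁻¹ atm⁻¹
pCO2 = [CO2*]/KH = 44.0×10^-6 / 4.266×10^-2 = 1.03×10^-3 atm = 1030 μatm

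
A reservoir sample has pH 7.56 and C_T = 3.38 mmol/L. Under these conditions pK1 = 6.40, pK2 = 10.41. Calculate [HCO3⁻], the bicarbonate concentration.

α₁ = 1 / (1 + [H⁺]/K1 + K2/[H⁺]) = 1 / (1 + 10^-1.16 + 10^-2.85)
   = 1 / (1 + 0.069183 + 0.0014125) = 1/1.0706 = 0.9341
[HCO3⁻] = α₁ × DIC = 0.9341 × 3.38 = 3.16 mmol/L

[HCO3⁻] = 3.16 mmol/L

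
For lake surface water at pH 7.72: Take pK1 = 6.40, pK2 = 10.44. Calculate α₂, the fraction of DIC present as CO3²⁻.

α₂ = 1 / (1 + [H⁺]/K2 + [H⁺]²/(K1K2)) = 1 / (1 + 10^+2.72 + 10^+1.40)
   = 1 / (1 + 524.81 + 25.119) = 1/550.93 = 0.001815

α₂ = 0.00182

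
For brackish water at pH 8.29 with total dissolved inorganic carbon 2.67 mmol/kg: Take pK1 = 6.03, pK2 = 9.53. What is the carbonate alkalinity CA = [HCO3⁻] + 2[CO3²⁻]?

CA = [HCO3⁻] + 2[CO3²⁻] = (α₁ + 2α₂)·DIC
At pH 8.29: [H⁺]/K1 = 10^-2.26 = 0.0054954, K2/[H⁺] = 10^-1.24 = 0.057544
α₁ = 1/(1 + 0.0054954 + 0.057544) = 1/1.0630 = 0.9407; α₂ = α₁·K2/[H⁺] = 0.05413
α₁ + 2α₂ = 1.0490
CA = 1.0490 × 2.67 = 2.80 mmol/kg

CA = 2.80 mmol/kg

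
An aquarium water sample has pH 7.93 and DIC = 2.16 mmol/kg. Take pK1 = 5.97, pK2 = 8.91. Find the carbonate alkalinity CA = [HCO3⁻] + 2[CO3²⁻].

CA = 2.34 mmol/kg

CA = [HCO3⁻] + 2[CO3²⁻] = (α₁ + 2α₂)·DIC
At pH 7.93: [H⁺]/K1 = 10^-1.96 = 0.010965, K2/[H⁺] = 10^-0.98 = 0.10471
α₁ = 1/(1 + 0.010965 + 0.10471) = 1/1.1157 = 0.8963; α₂ = α₁·K2/[H⁺] = 0.09386
α₁ + 2α₂ = 1.0840
CA = 1.0840 × 2.16 = 2.34 mmol/kg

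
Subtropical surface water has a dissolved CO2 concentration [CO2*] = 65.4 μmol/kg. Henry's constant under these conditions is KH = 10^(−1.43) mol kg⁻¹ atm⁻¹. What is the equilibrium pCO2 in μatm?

KH = 10^(−1.43) = 3.715×10^-2 mol kg⁻¹ atm⁻¹
pCO2 = [CO2*]/KH = 65.4×10^-6 / 3.715×10^-2 = 1.76×10^-3 atm = 1760 μatm

pCO2 = 1760 μatm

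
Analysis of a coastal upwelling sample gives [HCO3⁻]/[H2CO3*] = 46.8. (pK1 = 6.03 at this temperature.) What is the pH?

From K1 = [H⁺][HCO3⁻]/[H2CO3*]:  pH = pK1 + log₁₀([HCO3⁻]/[H2CO3*])
log₁₀(46.8) = +1.670
pH = 6.03 + (+1.670) = 7.70

pH = 7.70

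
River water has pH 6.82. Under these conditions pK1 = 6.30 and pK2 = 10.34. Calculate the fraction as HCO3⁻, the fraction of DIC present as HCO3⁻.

α₁ = 1 / (1 + [H⁺]/K1 + K2/[H⁺]) = 1 / (1 + 10^-0.52 + 10^-3.52)
   = 1 / (1 + 0.30200 + 0.00030200) = 1/1.3023 = 0.7679

α₁ = 0.768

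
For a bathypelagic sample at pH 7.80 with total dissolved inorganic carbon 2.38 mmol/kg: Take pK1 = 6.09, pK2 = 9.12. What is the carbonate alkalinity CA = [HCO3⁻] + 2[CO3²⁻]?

CA = [HCO3⁻] + 2[CO3²⁻] = (α₁ + 2α₂)·DIC
At pH 7.80: [H⁺]/K1 = 10^-1.71 = 0.019498, K2/[H⁺] = 10^-1.32 = 0.047863
α₁ = 1/(1 + 0.019498 + 0.047863) = 1/1.0674 = 0.9369; α₂ = α₁·K2/[H⁺] = 0.04484
α₁ + 2α₂ = 1.0266
CA = 1.0266 × 2.38 = 2.44 mmol/kg

CA = 2.44 mmol/kg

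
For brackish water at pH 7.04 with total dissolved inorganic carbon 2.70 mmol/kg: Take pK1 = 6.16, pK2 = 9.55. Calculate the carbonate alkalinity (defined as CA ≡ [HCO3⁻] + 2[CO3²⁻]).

CA = [HCO3⁻] + 2[CO3²⁻] = (α₁ + 2α₂)·DIC
At pH 7.04: [H⁺]/K1 = 10^-0.88 = 0.13183, K2/[H⁺] = 10^-2.51 = 0.0030903
α₁ = 1/(1 + 0.13183 + 0.0030903) = 1/1.1349 = 0.8811; α₂ = α₁·K2/[H⁺] = 0.002723
α₁ + 2α₂ = 0.8866
CA = 0.8866 × 2.70 = 2.39 mmol/kg

CA = 2.39 mmol/kg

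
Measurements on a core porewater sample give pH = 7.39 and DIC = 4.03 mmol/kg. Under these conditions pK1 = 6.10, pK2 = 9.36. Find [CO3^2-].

[CO3²⁻] = 0.0407 mmol/kg

α₂ = 1 / (1 + [H⁺]/K2 + [H⁺]²/(K1K2)) = 1 / (1 + 10^+1.97 + 10^+0.68)
   = 1 / (1 + 93.325 + 4.7863) = 1/99.112 = 0.01009
[CO3²⁻] = α₂ × DIC = 0.01009 × 4.03 = 0.0407 mmol/kg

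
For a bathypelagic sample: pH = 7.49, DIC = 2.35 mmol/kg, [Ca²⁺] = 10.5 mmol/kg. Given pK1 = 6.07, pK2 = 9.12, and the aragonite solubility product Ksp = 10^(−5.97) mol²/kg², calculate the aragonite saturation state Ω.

Ω = 0.509

α₂ = 1 / (1 + [H⁺]/K2 + [H⁺]²/(K1K2)) = 1 / (1 + 10^+1.63 + 10^+0.21)
   = 1 / (1 + 42.658 + 1.6218) = 1/45.280 = 0.02208
[CO3²⁻] = α₂ × DIC = 0.02208 × 2.35 = 0.05190 mmol/kg
Ksp = 10^(−5.97) = 1.072×10^-6
Ω = [Ca²⁺][CO3²⁻]/Ksp = (10.5×10^-3)(5.190×10^-5) / 1.072×10^-6 = 0.509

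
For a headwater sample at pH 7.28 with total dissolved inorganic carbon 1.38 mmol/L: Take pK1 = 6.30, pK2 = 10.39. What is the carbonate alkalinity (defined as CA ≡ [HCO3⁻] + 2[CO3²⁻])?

CA = 1.25 mmol/L

CA = [HCO3⁻] + 2[CO3²⁻] = (α₁ + 2α₂)·DIC
At pH 7.28: [H⁺]/K1 = 10^-0.98 = 0.10471, K2/[H⁺] = 10^-3.11 = 0.00077625
α₁ = 1/(1 + 0.10471 + 0.00077625) = 1/1.1055 = 0.9046; α₂ = α₁·K2/[H⁺] = 0.0007022
α₁ + 2α₂ = 0.9060
CA = 0.9060 × 1.38 = 1.25 mmol/L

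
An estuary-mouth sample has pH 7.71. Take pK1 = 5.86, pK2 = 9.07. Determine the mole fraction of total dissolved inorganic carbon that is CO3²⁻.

α₂ = 1 / (1 + [H⁺]/K2 + [H⁺]²/(K1K2)) = 1 / (1 + 10^+1.36 + 10^-0.49)
   = 1 / (1 + 22.909 + 0.32359) = 1/24.232 = 0.04127

α₂ = 0.0413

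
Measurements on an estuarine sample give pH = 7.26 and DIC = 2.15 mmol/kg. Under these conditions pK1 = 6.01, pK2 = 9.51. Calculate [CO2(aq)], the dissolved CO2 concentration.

α₀ = 1 / (1 + K1/[H⁺] + K1K2/[H⁺]²) = 1 / (1 + 10^+1.25 + 10^-1.00)
   = 1 / (1 + 17.783 + 0.10000) = 1/18.883 = 0.05296
[CO2*] = α₀ × DIC = 0.05296 × 2.15 = 0.114 mmol/kg

[CO2*] = 0.114 mmol/kg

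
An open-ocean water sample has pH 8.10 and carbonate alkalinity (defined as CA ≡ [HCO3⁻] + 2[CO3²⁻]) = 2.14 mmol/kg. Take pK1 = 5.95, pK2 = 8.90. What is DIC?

CA = [HCO3⁻] + 2[CO3²⁻] = (α₁ + 2α₂)·DIC
At pH 8.10: [H⁺]/K1 = 10^-2.15 = 0.0070795, K2/[H⁺] = 10^-0.80 = 0.15849
α₁ = 1/(1 + 0.0070795 + 0.15849) = 1/1.1656 = 0.8580; α₂ = α₁·K2/[H⁺] = 0.1360
α₁ + 2α₂ = 1.1299
DIC = CA / (α₁ + 2α₂) = 2.14 / 1.1299 = 1.89 mmol/kg

DIC = 1.89 mmol/kg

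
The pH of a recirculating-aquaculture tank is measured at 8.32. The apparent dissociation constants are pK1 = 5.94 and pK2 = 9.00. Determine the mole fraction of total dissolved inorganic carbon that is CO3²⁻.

α₂ = 1 / (1 + [H⁺]/K2 + [H⁺]²/(K1K2)) = 1 / (1 + 10^+0.68 + 10^-1.70)
   = 1 / (1 + 4.7863 + 0.019953) = 1/5.8063 = 0.1722

α₂ = 0.172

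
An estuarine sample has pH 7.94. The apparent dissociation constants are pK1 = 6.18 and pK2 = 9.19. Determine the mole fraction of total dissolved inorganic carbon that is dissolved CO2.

α₀ = 0.0162

α₀ = 1 / (1 + K1/[H⁺] + K1K2/[H⁺]²) = 1 / (1 + 10^+1.76 + 10^+0.51)
   = 1 / (1 + 57.544 + 3.2359) = 1/61.780 = 0.01619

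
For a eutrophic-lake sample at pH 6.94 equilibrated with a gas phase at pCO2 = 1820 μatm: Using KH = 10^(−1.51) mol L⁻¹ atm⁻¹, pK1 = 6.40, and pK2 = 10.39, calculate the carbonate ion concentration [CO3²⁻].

[CO3²⁻] = 0.0692 μmol/L

[CO2*] = KH · pCO2 = 10^(−1.51) × 1820×10^-6 = 5.624×10^-5 mol/L
α₀ = 1/(1 + K1/[H⁺] + K1K2/[H⁺]²) = 1/(1 + 10^+0.54 + 10^-2.91) = 0.2238
DIC = [CO2*]/α₀ = 5.624×10^-5 / 0.2238 = 0.2513 mmol/L
[CO3²⁻] = α₂·DIC; α₂ = 0.0002753, so [CO3²⁻] = 0.0002753 × 0.2513 = 6.92×10^-5 mmol/L = 0.0692 μmol/L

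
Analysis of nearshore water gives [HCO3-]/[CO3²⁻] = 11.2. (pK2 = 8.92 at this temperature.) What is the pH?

From K2 = [H⁺][CO3²⁻]/[HCO3-]:  pH = pK2 − log₁₀([HCO3-]/[CO3²⁻])
log₁₀(11.2) = +1.049
pH = 8.92 − (+1.049) = 7.87

pH = 7.87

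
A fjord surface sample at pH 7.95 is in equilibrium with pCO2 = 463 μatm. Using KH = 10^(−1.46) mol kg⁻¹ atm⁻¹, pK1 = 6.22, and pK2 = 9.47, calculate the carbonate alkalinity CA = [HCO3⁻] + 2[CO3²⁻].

[CO2*] = KH · pCO2 = 10^(−1.46) × 463×10^-6 = 1.605×10^-5 mol/kg
α₀ = 1/(1 + K1/[H⁺] + K1K2/[H⁺]²) = 1/(1 + 10^+1.73 + 10^+0.21) = 0.01775
DIC = [CO2*]/α₀ = 1.605×10^-5 / 0.01775 = 0.9042 mmol/kg
CA = (α₁ + 2α₂)·DIC = (0.9535 + 2×0.02879) × 0.9042 = 0.914 mmol/kg

CA = 0.914 mmol/kg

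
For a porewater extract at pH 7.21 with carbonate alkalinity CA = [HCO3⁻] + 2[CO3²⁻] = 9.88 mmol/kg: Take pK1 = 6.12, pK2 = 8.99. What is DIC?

CA = [HCO3⁻] + 2[CO3²⁻] = (α₁ + 2α₂)·DIC
At pH 7.21: [H⁺]/K1 = 10^-1.09 = 0.081283, K2/[H⁺] = 10^-1.78 = 0.016596
α₁ = 1/(1 + 0.081283 + 0.016596) = 1/1.0979 = 0.9108; α₂ = α₁·K2/[H⁺] = 0.01512
α₁ + 2α₂ = 0.9411
DIC = CA / (α₁ + 2α₂) = 9.88 / 0.9411 = 10.5 mmol/kg

DIC = 10.5 mmol/kg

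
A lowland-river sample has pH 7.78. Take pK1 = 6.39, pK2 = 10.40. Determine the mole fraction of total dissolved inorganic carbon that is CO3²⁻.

α₂ = 1 / (1 + [H⁺]/K2 + [H⁺]²/(K1K2)) = 1 / (1 + 10^+2.62 + 10^+1.23)
   = 1 / (1 + 416.87 + 16.982) = 1/434.85 = 0.002300

α₂ = 0.00230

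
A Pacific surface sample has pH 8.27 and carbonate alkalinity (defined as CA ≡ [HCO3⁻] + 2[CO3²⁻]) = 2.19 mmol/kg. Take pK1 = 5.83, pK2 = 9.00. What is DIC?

DIC = 1.90 mmol/kg

CA = [HCO3⁻] + 2[CO3²⁻] = (α₁ + 2α₂)·DIC
At pH 8.27: [H⁺]/K1 = 10^-2.44 = 0.0036308, K2/[H⁺] = 10^-0.73 = 0.18621
α₁ = 1/(1 + 0.0036308 + 0.18621) = 1/1.1898 = 0.8404; α₂ = α₁·K2/[H⁺] = 0.1565
α₁ + 2α₂ = 1.1534
DIC = CA / (α₁ + 2α₂) = 2.19 / 1.1534 = 1.90 mmol/kg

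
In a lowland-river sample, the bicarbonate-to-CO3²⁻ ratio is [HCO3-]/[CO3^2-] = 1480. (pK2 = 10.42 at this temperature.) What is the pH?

From K2 = [H⁺][CO3^2-]/[HCO3-]:  pH = pK2 − log₁₀([HCO3-]/[CO3^2-])
log₁₀(1480) = +3.170
pH = 10.42 − (+3.170) = 7.25

pH = 7.25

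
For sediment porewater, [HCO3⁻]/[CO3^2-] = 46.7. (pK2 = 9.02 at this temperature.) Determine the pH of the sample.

From K2 = [H⁺][CO3^2-]/[HCO3⁻]:  pH = pK2 − log₁₀([HCO3⁻]/[CO3^2-])
log₁₀(46.7) = +1.669
pH = 9.02 − (+1.669) = 7.35

pH = 7.35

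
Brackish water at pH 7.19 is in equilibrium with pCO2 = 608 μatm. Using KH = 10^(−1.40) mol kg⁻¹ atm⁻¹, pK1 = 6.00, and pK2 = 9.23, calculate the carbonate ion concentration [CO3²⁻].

[CO2*] = KH · pCO2 = 10^(−1.40) × 608×10^-6 = 2.420×10^-5 mol/kg
α₀ = 1/(1 + K1/[H⁺] + K1K2/[H⁺]²) = 1/(1 + 10^+1.19 + 10^-0.85) = 0.06013
DIC = [CO2*]/α₀ = 2.420×10^-5 / 0.06013 = 0.4025 mmol/kg
[CO3²⁻] = α₂·DIC; α₂ = 0.008494, so [CO3²⁻] = 0.008494 × 0.4025 = 0.00342 mmol/kg = 3.42 μmol/kg

[CO3²⁻] = 3.42 μmol/kg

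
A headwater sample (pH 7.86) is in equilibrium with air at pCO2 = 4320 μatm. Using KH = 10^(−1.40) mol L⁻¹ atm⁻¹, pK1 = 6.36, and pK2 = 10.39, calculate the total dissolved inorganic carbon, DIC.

DIC = 5.63 mmol/L

[CO2*] = KH · pCO2 = 10^(−1.40) × 4320×10^-6 = 1.720×10^-4 mol/L
α₀ = 1/(1 + K1/[H⁺] + K1K2/[H⁺]²) = 1/(1 + 10^+1.50 + 10^-1.03) = 0.03057
DIC = [CO2*]/α₀ = 1.720×10^-4 / 0.03057 = 5.63 mmol/L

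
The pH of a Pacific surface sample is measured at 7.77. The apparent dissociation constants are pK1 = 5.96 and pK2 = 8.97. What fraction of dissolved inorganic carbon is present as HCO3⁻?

α₁ = 0.927

α₁ = 1 / (1 + [H⁺]/K1 + K2/[H⁺]) = 1 / (1 + 10^-1.81 + 10^-1.20)
   = 1 / (1 + 0.015488 + 0.063096) = 1/1.0786 = 0.9271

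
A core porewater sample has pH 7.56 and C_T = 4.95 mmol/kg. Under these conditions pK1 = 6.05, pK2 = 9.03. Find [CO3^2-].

α₂ = 1 / (1 + [H⁺]/K2 + [H⁺]²/(K1K2)) = 1 / (1 + 10^+1.47 + 10^-0.04)
   = 1 / (1 + 29.512 + 0.91201) = 1/31.424 = 0.03182
[CO3²⁻] = α₂ × DIC = 0.03182 × 4.95 = 0.158 mmol/kg

[CO3²⁻] = 0.158 mmol/kg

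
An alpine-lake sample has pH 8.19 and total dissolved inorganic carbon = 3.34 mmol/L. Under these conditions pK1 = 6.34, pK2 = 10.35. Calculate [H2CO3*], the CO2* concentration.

[CO2*] = 0.0462 mmol/L

α₀ = 1 / (1 + K1/[H⁺] + K1K2/[H⁺]²) = 1 / (1 + 10^+1.85 + 10^-0.31)
   = 1 / (1 + 70.795 + 0.48978) = 1/72.284 = 0.01383
[CO2*] = α₀ × DIC = 0.01383 × 3.34 = 0.0462 mmol/L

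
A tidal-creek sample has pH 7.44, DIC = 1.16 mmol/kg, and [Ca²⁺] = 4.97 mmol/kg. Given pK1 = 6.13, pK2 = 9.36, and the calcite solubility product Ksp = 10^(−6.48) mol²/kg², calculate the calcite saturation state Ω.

α₂ = 1 / (1 + [H⁺]/K2 + [H⁺]²/(K1K2)) = 1 / (1 + 10^+1.92 + 10^+0.61)
   = 1 / (1 + 83.176 + 4.0738) = 1/88.250 = 0.01133
[CO3²⁻] = α₂ × DIC = 0.01133 × 1.16 = 0.01314 mmol/kg = 13.14 μmol/kg
Ksp = 10^(−6.48) = 3.311×10^-7
Ω = [Ca²⁺][CO3²⁻]/Ksp = (4.97×10^-3)(1.314×10^-5) / 3.311×10^-7 = 0.197

Ω = 0.197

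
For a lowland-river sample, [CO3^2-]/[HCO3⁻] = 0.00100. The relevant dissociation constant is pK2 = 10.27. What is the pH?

pH = 7.27

From K2 = [H⁺][CO3^2-]/[HCO3⁻]:  pH = pK2 + log₁₀([CO3^2-]/[HCO3⁻])
log₁₀(0.00100) = -3.000
pH = 10.27 + (-3.000) = 7.27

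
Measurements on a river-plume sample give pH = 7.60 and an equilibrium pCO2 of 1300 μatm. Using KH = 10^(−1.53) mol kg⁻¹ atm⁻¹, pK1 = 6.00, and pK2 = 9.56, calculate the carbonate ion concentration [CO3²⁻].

[CO3²⁻] = 16.7 μmol/kg

[CO2*] = KH · pCO2 = 10^(−1.53) × 1300×10^-6 = 3.837×10^-5 mol/kg
α₀ = 1/(1 + K1/[H⁺] + K1K2/[H⁺]²) = 1/(1 + 10^+1.60 + 10^-0.36) = 0.02424
DIC = [CO2*]/α₀ = 3.837×10^-5 / 0.02424 = 1.582 mmol/kg
[CO3²⁻] = α₂·DIC; α₂ = 0.01058, so [CO3²⁻] = 0.01058 × 1.582 = 0.0167 mmol/kg = 16.7 μmol/kg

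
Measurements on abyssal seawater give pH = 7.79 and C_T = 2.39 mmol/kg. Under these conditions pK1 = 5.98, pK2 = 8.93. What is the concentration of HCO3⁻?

α₁ = 1 / (1 + [H⁺]/K1 + K2/[H⁺]) = 1 / (1 + 10^-1.81 + 10^-1.14)
   = 1 / (1 + 0.015488 + 0.072444) = 1/1.0879 = 0.9192
[HCO3⁻] = α₁ × DIC = 0.9192 × 2.39 = 2.20 mmol/kg

[HCO3⁻] = 2.20 mmol/kg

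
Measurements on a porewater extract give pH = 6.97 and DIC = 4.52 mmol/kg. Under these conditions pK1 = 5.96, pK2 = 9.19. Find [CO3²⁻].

[CO3²⁻] = 0.0247 mmol/kg

α₂ = 1 / (1 + [H⁺]/K2 + [H⁺]²/(K1K2)) = 1 / (1 + 10^+2.22 + 10^+1.21)
   = 1 / (1 + 165.96 + 16.218) = 1/183.18 = 0.005459
[CO3²⁻] = α₂ × DIC = 0.005459 × 4.52 = 0.0247 mmol/kg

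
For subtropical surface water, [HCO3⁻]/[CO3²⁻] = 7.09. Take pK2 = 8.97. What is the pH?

From K2 = [H⁺][CO3²⁻]/[HCO3⁻]:  pH = pK2 − log₁₀([HCO3⁻]/[CO3²⁻])
log₁₀(7.09) = +0.851
pH = 8.97 − (+0.851) = 8.12

pH = 8.12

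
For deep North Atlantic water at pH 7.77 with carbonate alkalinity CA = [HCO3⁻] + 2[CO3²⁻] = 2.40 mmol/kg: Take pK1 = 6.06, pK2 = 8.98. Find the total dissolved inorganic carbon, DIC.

CA = [HCO3⁻] + 2[CO3²⁻] = (α₁ + 2α₂)·DIC
At pH 7.77: [H⁺]/K1 = 10^-1.71 = 0.019498, K2/[H⁺] = 10^-1.21 = 0.061660
α₁ = 1/(1 + 0.019498 + 0.061660) = 1/1.0812 = 0.9249; α₂ = α₁·K2/[H⁺] = 0.05703
α₁ + 2α₂ = 1.0390
DIC = CA / (α₁ + 2α₂) = 2.40 / 1.0390 = 2.31 mmol/kg

DIC = 2.31 mmol/kg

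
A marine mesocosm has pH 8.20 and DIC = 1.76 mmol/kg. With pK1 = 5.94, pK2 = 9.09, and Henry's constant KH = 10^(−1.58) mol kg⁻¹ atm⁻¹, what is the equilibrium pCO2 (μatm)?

pCO2 = 324 μatm

α₀ = 1 / (1 + K1/[H⁺] + K1K2/[H⁺]²) = 1 / (1 + 10^+2.26 + 10^+1.37)
   = 1 / (1 + 181.97 + 23.442) = 1/206.41 = 0.004845
[CO2*] = α₀ × DIC = 0.004845 × 1.76 = 0.008527 mmol/kg = 8.527 μmol/kg
pCO2 = [CO2*]/KH = 8.527×10^-6 / 2.630×10^-2 = 324 μatm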